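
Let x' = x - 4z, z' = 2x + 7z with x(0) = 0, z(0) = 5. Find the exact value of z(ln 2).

280

A = [[1,-4],[2,7]]; eigenvalues λ = 5, 3.
Eigenvectors: (1,-1) for λ=5, (2,-1) for λ=3.
From the initial condition, c_1 = -10, c_2 = 5.
z(ln 2) = (-10)(2^5)(-1) + (5)(2^3)(-1) = 280.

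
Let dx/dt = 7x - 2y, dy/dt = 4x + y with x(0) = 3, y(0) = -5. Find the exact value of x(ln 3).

2457

A = [[7,-2],[4,1]]; eigenvalues λ = 3, 5.
Eigenvectors: (1,2) for λ=3, (1,1) for λ=5.
From the initial condition, c_1 = -8, c_2 = 11.
x(ln 3) = (-8)(3^3)(1) + (11)(3^5)(1) = 2457.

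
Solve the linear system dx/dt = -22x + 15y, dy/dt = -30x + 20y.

Coefficient matrix A = [[-22, 15], [-30, 20]].
Characteristic polynomial det(A - λI) = λ^2 + 2λ + 10 = 0.
Eigenvalues λ = -1 ± 3i (complex conjugate pair).
For λ=-1+3i: an eigenvector is (2,3) - i(1,1) = (2 - i, 3 - i).
A real fundamental pair from Re and Im of e^((-1+3i)t)v: X_1 = e^(-t)(cos(3t)·(2,3) + sin(3t)·(1,1)), X_2 = e^(-t)(sin(3t)·(2,3) - cos(3t)·(1,1)).
General solution: c_1X_1 + c_2X_2.

x(t) = c_1e^(-t)sin(3t) + 2c_1e^(-t)cos(3t) + 2c_2e^(-t)sin(3t) - c_2e^(-t)cos(3t), y(t) = c_1e^(-t)sin(3t) + 3c_1e^(-t)cos(3t) + 3c_2e^(-t)sin(3t) - c_2e^(-t)cos(3t)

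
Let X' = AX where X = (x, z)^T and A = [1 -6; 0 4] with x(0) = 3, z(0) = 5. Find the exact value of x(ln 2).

-134

A = [[1,-6],[0,4]]; eigenvalues λ = 4, 1.
Eigenvectors: (-2,1) for λ=4, (1,0) for λ=1.
From the initial condition, c_1 = 5, c_2 = 13.
x(ln 2) = (5)(2^4)(-2) + (13)(2^1)(1) = -134.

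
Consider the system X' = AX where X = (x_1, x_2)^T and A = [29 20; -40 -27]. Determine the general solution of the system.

Coefficient matrix A = [[29, 20], [-40, -27]].
Characteristic polynomial det(A - λI) = λ^2 - 2λ + 17 = 0.
Eigenvalues λ = 1 ± 4i (complex conjugate pair).
For λ=1+4i: an eigenvector is (2,-3) - i(-1,1) = (2 + i, -3 - i).
A real fundamental pair from Re and Im of e^((1+4i)t)v: X_1 = e^(t)(cos(4t)·(2,-3) + sin(4t)·(-1,1)), X_2 = e^(t)(sin(4t)·(2,-3) - cos(4t)·(-1,1)).
General solution: C_1X_1 + C_2X_2.

x_1(t) = -C_1e^(t)sin(4t) + 2C_1e^(t)cos(4t) + 2C_2e^(t)sin(4t) + C_2e^(t)cos(4t), x_2(t) = C_1e^(t)sin(4t) - 3C_1e^(t)cos(4t) - 3C_2e^(t)sin(4t) - C_2e^(t)cos(4t)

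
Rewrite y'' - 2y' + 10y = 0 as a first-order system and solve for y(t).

y(t) = K_1e^(t)cos(3t) + K_2e^(t)sin(3t)

Let x_1 = y, x_2 = y'. Then x_1' = x_2 and x_2' = -10x_1 + 2x_2.
A = [[0,1],[-10,2]]; det(A-λI) = λ^2 - 2λ + 10.
Eigenvalues λ = 1 ± 3i.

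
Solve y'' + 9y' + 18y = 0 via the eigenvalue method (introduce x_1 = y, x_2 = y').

y(t) = c_1e^(-3t) + c_2e^(-6t)

Let x_1 = y, x_2 = y'. Then x_1' = x_2 and x_2' = -18x_1 - 9x_2.
A = [[0,1],[-18,-9]]; det(A-λI) = λ^2 + 9λ + 18.
Eigenvalues λ = -3, -6 with eigenvectors (1,-3), (1,-6).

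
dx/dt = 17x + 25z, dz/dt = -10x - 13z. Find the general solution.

x(t) = -K_1e^(2t)sin(5t) - 2K_1e^(2t)cos(5t) - 2K_2e^(2t)sin(5t) + K_2e^(2t)cos(5t), z(t) = K_1e^(2t)sin(5t) + K_1e^(2t)cos(5t) + K_2e^(2t)sin(5t) - K_2e^(2t)cos(5t)

Coefficient matrix A = [[17, 25], [-10, -13]].
Characteristic polynomial det(A - λI) = λ^2 - 4λ + 29 = 0.
Eigenvalues λ = 2 ± 5i (complex conjugate pair).
For λ=2+5i: an eigenvector is (-2,1) - i(-1,1) = (-2 + i, 1 - i).
A real fundamental pair from Re and Im of e^((2+5i)t)v: X_1 = e^(2t)(cos(5t)·(-2,1) + sin(5t)·(-1,1)), X_2 = e^(2t)(sin(5t)·(-2,1) - cos(5t)·(-1,1)).
General solution: K_1X_1 + K_2X_2.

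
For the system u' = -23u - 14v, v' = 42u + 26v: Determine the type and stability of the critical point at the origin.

A = [[-23,-14],[42,26]]; det(A-λI) = λ^2 - 3λ - 10.
λ = 5, -2: opposite signs.

saddle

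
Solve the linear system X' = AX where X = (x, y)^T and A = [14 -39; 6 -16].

Coefficient matrix A = [[14, -39], [6, -16]].
Characteristic polynomial det(A - λI) = λ^2 + 2λ + 10 = 0.
Eigenvalues λ = -1 ± 3i (complex conjugate pair).
For λ=-1+3i: an eigenvector is (3,1) - i(2,1) = (3 - 2i, 1 - i).
A real fundamental pair from Re and Im of e^((-1+3i)t)v: X_1 = e^(-t)(cos(3t)·(3,1) + sin(3t)·(2,1)), X_2 = e^(-t)(sin(3t)·(3,1) - cos(3t)·(2,1)).
General solution: K_1X_1 + K_2X_2.

x(t) = 2K_1e^(-t)sin(3t) + 3K_1e^(-t)cos(3t) + 3K_2e^(-t)sin(3t) - 2K_2e^(-t)cos(3t), y(t) = K_1e^(-t)sin(3t) + K_1e^(-t)cos(3t) + K_2e^(-t)sin(3t) - K_2e^(-t)cos(3t)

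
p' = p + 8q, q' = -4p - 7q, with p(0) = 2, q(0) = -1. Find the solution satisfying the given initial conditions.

p(t) = 2e^(-3t)cos(4t), q(t) = -e^(-3t)sin(4t) - e^(-3t)cos(4t)

Coefficient matrix A = [[1, 8], [-4, -7]].
Characteristic polynomial det(A - λI) = λ^2 + 6λ + 25 = 0.
Eigenvalues λ = -3 ± 4i (complex conjugate pair).
For λ=-3+4i: an eigenvector is (-1,0) - i(-1,1) = (-1 + i, 0 - i).
A real fundamental pair from Re and Im of e^((-3+4i)t)v: X_1 = e^(-3t)(cos(4t)·(-1,0) + sin(4t)·(-1,1)), X_2 = e^(-3t)(sin(4t)·(-1,0) - cos(4t)·(-1,1)).
General solution: C_1X_1 + C_2X_2.
Applying p(0)=2, q(0)=-1 gives C_1=-1, C_2=1.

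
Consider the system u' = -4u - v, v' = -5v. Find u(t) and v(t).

Coefficient matrix A = [[-4, -1], [0, -5]].
Characteristic polynomial det(A - λI) = λ^2 + 9λ + 20 = 0.
Eigenvalues λ = -5, -4.
For λ=-5: (A-λI) row 1 is [1, -1], so an eigenvector is (1, 1).
For λ=-4: (A-λI) row 1 is [0, -1], so an eigenvector is (-1, 0).
General solution: K_1e^(-5t)(1,1) + K_2e^(-4t)(-1,0).

u(t) = K_1e^(-5t) - K_2e^(-4t), v(t) = K_1e^(-5t)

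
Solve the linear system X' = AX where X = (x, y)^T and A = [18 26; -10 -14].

x(t) = -2C_1e^(2t)sin(2t) + 3C_1e^(2t)cos(2t) + 3C_2e^(2t)sin(2t) + 2C_2e^(2t)cos(2t), y(t) = C_1e^(2t)sin(2t) - 2C_1e^(2t)cos(2t) - 2C_2e^(2t)sin(2t) - C_2e^(2t)cos(2t)

Coefficient matrix A = [[18, 26], [-10, -14]].
Characteristic polynomial det(A - λI) = λ^2 - 4λ + 8 = 0.
Eigenvalues λ = 2 ± 2i (complex conjugate pair).
For λ=2+2i: an eigenvector is (3,-2) - i(-2,1) = (3 + 2i, -2 - i).
A real fundamental pair from Re and Im of e^((2+2i)t)v: X_1 = e^(2t)(cos(2t)·(3,-2) + sin(2t)·(-2,1)), X_2 = e^(2t)(sin(2t)·(3,-2) - cos(2t)·(-2,1)).
General solution: C_1X_1 + C_2X_2.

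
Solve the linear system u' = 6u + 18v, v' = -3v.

u(t) = -K_1e^(6t) + 2K_2e^(-3t), v(t) = -K_2e^(-3t)

Coefficient matrix A = [[6, 18], [0, -3]].
Characteristic polynomial det(A - λI) = λ^2 - 3λ - 18 = 0.
Eigenvalues λ = 6, -3.
For λ=6: (A-λI) row 1 is [0, 18], so an eigenvector is (-1, 0).
For λ=-3: (A-λI) row 1 is [9, 18], so an eigenvector is (2, -1).
General solution: K_1e^(6t)(-1,0) + K_2e^(-3t)(2,-1).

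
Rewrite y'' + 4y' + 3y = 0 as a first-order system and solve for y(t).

Let x_1 = y, x_2 = y'. Then x_1' = x_2 and x_2' = -3x_1 - 4x_2.
A = [[0,1],[-3,-4]]; det(A-λI) = λ^2 + 4λ + 3.
Eigenvalues λ = -3, -1 with eigenvectors (1,-3), (1,-1).

y(t) = C_1e^(-3t) + C_2e^(-t)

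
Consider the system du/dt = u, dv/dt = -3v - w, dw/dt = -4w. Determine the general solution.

Coefficient matrix A = [[1, 0, 0], [0, -3, -1], [0, 0, -4]].
det(A - λI) = 0 gives eigenvalues λ = -4, -3, 1.
For λ=-4: eigenvector (0,1,1).
For λ=-3: eigenvector (0,1,0).
For λ=1: eigenvector (1,0,0).
General solution: K_1e^(-4t)(0,1,1) + K_2e^(-3t)(0,1,0) + K_3e^(t)(1,0,0).

u(t) = K_3e^(t), v(t) = K_1e^(-4t) + K_2e^(-3t), w(t) = K_1e^(-4t)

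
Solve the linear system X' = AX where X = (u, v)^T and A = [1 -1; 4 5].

Coefficient matrix A = [[1, -1], [4, 5]].
Characteristic polynomial det(A - λI) = λ^2 - 6λ + 9 = 0.
Single eigenvalue λ = 3 with algebraic multiplicity 2.
Eigenvector v = (1,-2); generalized eigenvector w with (A-λI)w=v is (1,-3).
General solution: e^(3t)[C_1·v + C_2·(t·v + w)].

u(t) = C_1e^(3t) + C_2te^(3t) + C_2e^(3t), v(t) = -2C_1e^(3t) - 2C_2te^(3t) - 3C_2e^(3t)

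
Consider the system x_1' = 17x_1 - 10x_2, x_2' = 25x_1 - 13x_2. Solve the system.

x_1(t) = -K_1e^(2t)sin(5t) + K_1e^(2t)cos(5t) + K_2e^(2t)sin(5t) + K_2e^(2t)cos(5t), x_2(t) = -K_1e^(2t)sin(5t) + 2K_1e^(2t)cos(5t) + 2K_2e^(2t)sin(5t) + K_2e^(2t)cos(5t)

Coefficient matrix A = [[17, -10], [25, -13]].
Characteristic polynomial det(A - λI) = λ^2 - 4λ + 29 = 0.
Eigenvalues λ = 2 ± 5i (complex conjugate pair).
For λ=2+5i: an eigenvector is (1,2) - i(-1,-1) = (1 + i, 2 + i).
A real fundamental pair from Re and Im of e^((2+5i)t)v: X_1 = e^(2t)(cos(5t)·(1,2) + sin(5t)·(-1,-1)), X_2 = e^(2t)(sin(5t)·(1,2) - cos(5t)·(-1,-1)).
General solution: K_1X_1 + K_2X_2.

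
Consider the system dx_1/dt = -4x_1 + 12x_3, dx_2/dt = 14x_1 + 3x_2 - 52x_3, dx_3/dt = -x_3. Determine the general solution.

x_1(t) = c_1e^(-4t) + 4c_2e^(-t), x_2(t) = -2c_1e^(-4t) - c_2e^(-t) + c_3e^(3t), x_3(t) = c_2e^(-t)

Coefficient matrix A = [[-4, 0, 12], [14, 3, -52], [0, 0, -1]].
det(A - λI) = 0 gives eigenvalues λ = -4, -1, 3.
For λ=-4: eigenvector (1,-2,0).
For λ=-1: eigenvector (4,-1,1).
For λ=3: eigenvector (0,1,0).
General solution: c_1e^(-4t)(1,-2,0) + c_2e^(-t)(4,-1,1) + c_3e^(3t)(0,1,0).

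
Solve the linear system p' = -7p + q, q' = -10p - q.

p(t) = -C_1e^(-4t)sin(t) + C_2e^(-4t)cos(t), q(t) = -3C_1e^(-4t)sin(t) - C_1e^(-4t)cos(t) - C_2e^(-4t)sin(t) + 3C_2e^(-4t)cos(t)

Coefficient matrix A = [[-7, 1], [-10, -1]].
Characteristic polynomial det(A - λI) = λ^2 + 8λ + 17 = 0.
Eigenvalues λ = -4 ± i (complex conjugate pair).
For λ=-4+i: an eigenvector is (0,-1) - i(-1,-3) = (0 + i, -1 + 3i).
A real fundamental pair from Re and Im of e^((-4+i)t)v: X_1 = e^(-4t)(cos(t)·(0,-1) + sin(t)·(-1,-3)), X_2 = e^(-4t)(sin(t)·(0,-1) - cos(t)·(-1,-3)).
General solution: C_1X_1 + C_2X_2.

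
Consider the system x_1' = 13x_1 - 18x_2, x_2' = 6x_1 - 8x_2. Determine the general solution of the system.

x_1(t) = -3K_1e^(t) - 2K_2e^(4t), x_2(t) = -2K_1e^(t) - K_2e^(4t)

Coefficient matrix A = [[13, -18], [6, -8]].
Characteristic polynomial det(A - λI) = λ^2 - 5λ + 4 = 0.
Eigenvalues λ = 1, 4.
For λ=1: (A-λI) row 1 is [12, -18], so an eigenvector is (-3, -2).
For λ=4: (A-λI) row 1 is [9, -18], so an eigenvector is (-2, -1).
General solution: K_1e^(t)(-3,-2) + K_2e^(4t)(-2,-1).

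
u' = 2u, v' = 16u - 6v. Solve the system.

u(t) = K_1e^(2t), v(t) = 2K_1e^(2t) + K_2e^(-6t)

Coefficient matrix A = [[2, 0], [16, -6]].
Characteristic polynomial det(A - λI) = λ^2 + 4λ - 12 = 0.
Eigenvalues λ = 2, -6.
For λ=2: (A-λI) row 2 is [16, -8], so an eigenvector is (1, 2).
For λ=-6: (A-λI) row 1 is [8, 0], so an eigenvector is (0, 1).
General solution: K_1e^(2t)(1,2) + K_2e^(-6t)(0,1).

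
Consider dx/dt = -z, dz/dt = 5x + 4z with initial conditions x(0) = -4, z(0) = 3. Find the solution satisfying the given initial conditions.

x(t) = 5e^(2t)sin(t) - 4e^(2t)cos(t), z(t) = -14e^(2t)sin(t) + 3e^(2t)cos(t)

Coefficient matrix A = [[0, -1], [5, 4]].
Characteristic polynomial det(A - λI) = λ^2 - 4λ + 5 = 0.
Eigenvalues λ = 2 ± i (complex conjugate pair).
For λ=2+i: an eigenvector is (0,1) - i(-1,2) = (0 + i, 1 - 2i).
A real fundamental pair from Re and Im of e^((2+i)t)v: X_1 = e^(2t)(cos(t)·(0,1) + sin(t)·(-1,2)), X_2 = e^(2t)(sin(t)·(0,1) - cos(t)·(-1,2)).
General solution: c_1X_1 + c_2X_2.
Applying x(0)=-4, z(0)=3 gives c_1=-5, c_2=-4.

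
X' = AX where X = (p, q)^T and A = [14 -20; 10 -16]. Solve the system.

p(t) = -2c_1e^(4t) - c_2e^(-6t), q(t) = -c_1e^(4t) - c_2e^(-6t)

Coefficient matrix A = [[14, -20], [10, -16]].
Characteristic polynomial det(A - λI) = λ^2 + 2λ - 24 = 0.
Eigenvalues λ = 4, -6.
For λ=4: (A-λI) row 1 is [10, -20], so an eigenvector is (-2, -1).
For λ=-6: (A-λI) row 1 is [20, -20], so an eigenvector is (-1, -1).
General solution: c_1e^(4t)(-2,-1) + c_2e^(-6t)(-1,-1).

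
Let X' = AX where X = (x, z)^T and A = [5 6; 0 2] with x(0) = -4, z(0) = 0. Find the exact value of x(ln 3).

A = [[5,6],[0,2]]; eigenvalues λ = 5, 2.
Eigenvectors: (-1,0) for λ=5, (-2,1) for λ=2.
From the initial condition, c_1 = 4, c_2 = 0.
x(ln 3) = (4)(3^5)(-1) + (0)(3^2)(-2) = -972.

-972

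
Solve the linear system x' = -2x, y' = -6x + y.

Coefficient matrix A = [[-2, 0], [-6, 1]].
Characteristic polynomial det(A - λI) = λ^2 + λ - 2 = 0.
Eigenvalues λ = -2, 1.
For λ=-2: (A-λI) row 2 is [-6, 3], so an eigenvector is (-1, -2).
For λ=1: (A-λI) row 1 is [-3, 0], so an eigenvector is (0, -1).
General solution: C_1e^(-2t)(-1,-2) + C_2e^(t)(0,-1).

x(t) = -C_1e^(-2t), y(t) = -2C_1e^(-2t) - C_2e^(t)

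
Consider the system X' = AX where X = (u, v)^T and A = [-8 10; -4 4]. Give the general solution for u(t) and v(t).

u(t) = 2K_1e^(-2t)sin(2t) + K_1e^(-2t)cos(2t) + K_2e^(-2t)sin(2t) - 2K_2e^(-2t)cos(2t), v(t) = K_1e^(-2t)sin(2t) + K_1e^(-2t)cos(2t) + K_2e^(-2t)sin(2t) - K_2e^(-2t)cos(2t)

Coefficient matrix A = [[-8, 10], [-4, 4]].
Characteristic polynomial det(A - λI) = λ^2 + 4λ + 8 = 0.
Eigenvalues λ = -2 ± 2i (complex conjugate pair).
For λ=-2+2i: an eigenvector is (1,1) - i(2,1) = (1 - 2i, 1 - i).
A real fundamental pair from Re and Im of e^((-2+2i)t)v: X_1 = e^(-2t)(cos(2t)·(1,1) + sin(2t)·(2,1)), X_2 = e^(-2t)(sin(2t)·(1,1) - cos(2t)·(2,1)).
General solution: K_1X_1 + K_2X_2.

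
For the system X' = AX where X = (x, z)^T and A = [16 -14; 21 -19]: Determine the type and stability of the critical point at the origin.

A = [[16,-14],[21,-19]]; det(A-λI) = λ^2 + 3λ - 10.
λ = 2, -5: opposite signs.

saddle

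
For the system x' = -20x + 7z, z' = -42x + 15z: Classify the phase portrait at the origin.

saddle

A = [[-20,7],[-42,15]]; det(A-λI) = λ^2 + 5λ - 6.
λ = 1, -6: opposite signs.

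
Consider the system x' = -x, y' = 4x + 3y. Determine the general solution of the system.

x(t) = c_1e^(-t), y(t) = -c_1e^(-t) - c_2e^(3t)

Coefficient matrix A = [[-1, 0], [4, 3]].
Characteristic polynomial det(A - λI) = λ^2 - 2λ - 3 = 0.
Eigenvalues λ = -1, 3.
For λ=-1: (A-λI) row 2 is [4, 4], so an eigenvector is (1, -1).
For λ=3: (A-λI) row 1 is [-4, 0], so an eigenvector is (0, -1).
General solution: c_1e^(-t)(1,-1) + c_2e^(3t)(0,-1).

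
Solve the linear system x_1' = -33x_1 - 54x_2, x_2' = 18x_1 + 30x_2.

x_1(t) = -2K_1e^(-6t) - 3K_2e^(3t), x_2(t) = K_1e^(-6t) + 2K_2e^(3t)

Coefficient matrix A = [[-33, -54], [18, 30]].
Characteristic polynomial det(A - λI) = λ^2 + 3λ - 18 = 0.
Eigenvalues λ = -6, 3.
For λ=-6: (A-λI) row 1 is [-27, -54], so an eigenvector is (-2, 1).
For λ=3: (A-λI) row 1 is [-36, -54], so an eigenvector is (-3, 2).
General solution: K_1e^(-6t)(-2,1) + K_2e^(3t)(-3,2).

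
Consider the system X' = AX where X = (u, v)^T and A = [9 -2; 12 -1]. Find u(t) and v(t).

Coefficient matrix A = [[9, -2], [12, -1]].
Characteristic polynomial det(A - λI) = λ^2 - 8λ + 15 = 0.
Eigenvalues λ = 3, 5.
For λ=3: (A-λI) row 1 is [6, -2], so an eigenvector is (1, 3).
For λ=5: (A-λI) row 1 is [4, -2], so an eigenvector is (1, 2).
General solution: c_1e^(3t)(1,3) + c_2e^(5t)(1,2).

u(t) = c_1e^(3t) + c_2e^(5t), v(t) = 3c_1e^(3t) + 2c_2e^(5t)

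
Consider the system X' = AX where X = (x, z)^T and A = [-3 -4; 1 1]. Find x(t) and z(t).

x(t) = -2c_1e^(-t) - 2c_2te^(-t) + c_2e^(-t), z(t) = c_1e^(-t) + c_2te^(-t)

Coefficient matrix A = [[-3, -4], [1, 1]].
Characteristic polynomial det(A - λI) = λ^2 + 2λ + 1 = 0.
Single eigenvalue λ = -1 with algebraic multiplicity 2.
Eigenvector v = (-2,1); generalized eigenvector w with (A-λI)w=v is (1,0).
General solution: e^(-t)[c_1·v + c_2·(t·v + w)].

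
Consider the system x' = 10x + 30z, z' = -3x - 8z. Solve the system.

Coefficient matrix A = [[10, 30], [-3, -8]].
Characteristic polynomial det(A - λI) = λ^2 - 2λ + 10 = 0.
Eigenvalues λ = 1 ± 3i (complex conjugate pair).
For λ=1+3i: an eigenvector is (-3,1) - i(1,0) = (-3 - i, 1).
A real fundamental pair from Re and Im of e^((1+3i)t)v: X_1 = e^(t)(cos(3t)·(-3,1) + sin(3t)·(1,0)), X_2 = e^(t)(sin(3t)·(-3,1) - cos(3t)·(1,0)).
General solution: C_1X_1 + C_2X_2.

x(t) = C_1e^(t)sin(3t) - 3C_1e^(t)cos(3t) - 3C_2e^(t)sin(3t) - C_2e^(t)cos(3t), z(t) = C_1e^(t)cos(3t) + C_2e^(t)sin(3t)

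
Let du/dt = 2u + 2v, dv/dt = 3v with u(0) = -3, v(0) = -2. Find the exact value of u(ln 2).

A = [[2,2],[0,3]]; eigenvalues λ = 2, 3.
Eigenvectors: (1,0) for λ=2, (2,1) for λ=3.
From the initial condition, c_1 = 1, c_2 = -2.
u(ln 2) = (1)(2^2)(1) + (-2)(2^3)(2) = -28.

-28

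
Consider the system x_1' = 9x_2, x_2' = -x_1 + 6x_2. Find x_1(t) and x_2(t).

Coefficient matrix A = [[0, 9], [-1, 6]].
Characteristic polynomial det(A - λI) = λ^2 - 6λ + 9 = 0.
Single eigenvalue λ = 3 with algebraic multiplicity 2.
Eigenvector v = (-3,-1); generalized eigenvector w with (A-λI)w=v is (-2,-1).
General solution: e^(3t)[C_1·v + C_2·(t·v + w)].

x_1(t) = -3C_1e^(3t) - 3C_2te^(3t) - 2C_2e^(3t), x_2(t) = -C_1e^(3t) - C_2te^(3t) - C_2e^(3t)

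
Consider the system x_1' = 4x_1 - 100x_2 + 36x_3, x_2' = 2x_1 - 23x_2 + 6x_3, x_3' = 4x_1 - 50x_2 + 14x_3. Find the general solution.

x_1(t) = -7c_1e^(-4t) + 4c_2e^(-3t) + 10c_3e^(2t), x_2(t) = -2c_1e^(-4t) + c_2e^(-3t) + 2c_3e^(2t), x_3(t) = -4c_1e^(-4t) + 2c_2e^(-3t) + 5c_3e^(2t)

Coefficient matrix A = [[4, -100, 36], [2, -23, 6], [4, -50, 14]].
det(A - λI) = 0 gives eigenvalues λ = -4, -3, 2.
For λ=-4: eigenvector (-7,-2,-4).
For λ=-3: eigenvector (4,1,2).
For λ=2: eigenvector (10,2,5).
General solution: c_1e^(-4t)(-7,-2,-4) + c_2e^(-3t)(4,1,2) + c_3e^(2t)(10,2,5).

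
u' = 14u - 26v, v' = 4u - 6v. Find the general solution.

u(t) = 3K_1e^(4t)sin(2t) - 2K_1e^(4t)cos(2t) - 2K_2e^(4t)sin(2t) - 3K_2e^(4t)cos(2t), v(t) = K_1e^(4t)sin(2t) - K_1e^(4t)cos(2t) - K_2e^(4t)sin(2t) - K_2e^(4t)cos(2t)

Coefficient matrix A = [[14, -26], [4, -6]].
Characteristic polynomial det(A - λI) = λ^2 - 8λ + 20 = 0.
Eigenvalues λ = 4 ± 2i (complex conjugate pair).
For λ=4+2i: an eigenvector is (-2,-1) - i(3,1) = (-2 - 3i, -1 - i).
A real fundamental pair from Re and Im of e^((4+2i)t)v: X_1 = e^(4t)(cos(2t)·(-2,-1) + sin(2t)·(3,1)), X_2 = e^(4t)(sin(2t)·(-2,-1) - cos(2t)·(3,1)).
General solution: K_1X_1 + K_2X_2.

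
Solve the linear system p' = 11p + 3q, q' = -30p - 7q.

Coefficient matrix A = [[11, 3], [-30, -7]].
Characteristic polynomial det(A - λI) = λ^2 - 4λ + 13 = 0.
Eigenvalues λ = 2 ± 3i (complex conjugate pair).
For λ=2+3i: an eigenvector is (1,-3) - i(0,-1) = (1, -3 + i).
A real fundamental pair from Re and Im of e^((2+3i)t)v: X_1 = e^(2t)(cos(3t)·(1,-3) + sin(3t)·(0,-1)), X_2 = e^(2t)(sin(3t)·(1,-3) - cos(3t)·(0,-1)).
General solution: C_1X_1 + C_2X_2.

p(t) = C_1e^(2t)cos(3t) + C_2e^(2t)sin(3t), q(t) = -C_1e^(2t)sin(3t) - 3C_1e^(2t)cos(3t) - 3C_2e^(2t)sin(3t) + C_2e^(2t)cos(3t)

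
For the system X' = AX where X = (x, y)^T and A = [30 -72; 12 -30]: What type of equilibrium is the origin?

A = [[30,-72],[12,-30]]; det(A-λI) = λ^2 - 36.
λ = -6, 6: opposite signs.

saddle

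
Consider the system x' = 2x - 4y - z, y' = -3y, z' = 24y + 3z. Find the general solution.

x(t) = c_1e^(2t) - c_3e^(3t), y(t) = c_2e^(-3t), z(t) = -4c_2e^(-3t) + c_3e^(3t)

Coefficient matrix A = [[2, -4, -1], [0, -3, 0], [0, 24, 3]].
det(A - λI) = 0 gives eigenvalues λ = 2, -3, 3.
For λ=2: eigenvector (1,0,0).
For λ=-3: eigenvector (0,1,-4).
For λ=3: eigenvector (-1,0,1).
General solution: c_1e^(2t)(1,0,0) + c_2e^(-3t)(0,1,-4) + c_3e^(3t)(-1,0,1).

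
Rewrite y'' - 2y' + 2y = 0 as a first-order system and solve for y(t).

Let x_1 = y, x_2 = y'. Then x_1' = x_2 and x_2' = -2x_1 + 2x_2.
A = [[0,1],[-2,2]]; det(A-λI) = λ^2 - 2λ + 2.
Eigenvalues λ = 1 ± i.

y(t) = C_1e^(t)cos(t) + C_2e^(t)sin(t)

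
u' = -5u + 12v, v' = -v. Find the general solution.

u(t) = -K_1e^(-5t) - 3K_2e^(-t), v(t) = -K_2e^(-t)

Coefficient matrix A = [[-5, 12], [0, -1]].
Characteristic polynomial det(A - λI) = λ^2 + 6λ + 5 = 0.
Eigenvalues λ = -5, -1.
For λ=-5: (A-λI) row 1 is [0, 12], so an eigenvector is (-1, 0).
For λ=-1: (A-λI) row 1 is [-4, 12], so an eigenvector is (-3, -1).
General solution: K_1e^(-5t)(-1,0) + K_2e^(-t)(-3,-1).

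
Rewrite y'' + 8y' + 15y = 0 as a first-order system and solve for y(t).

Let x_1 = y, x_2 = y'. Then x_1' = x_2 and x_2' = -15x_1 - 8x_2.
A = [[0,1],[-15,-8]]; det(A-λI) = λ^2 + 8λ + 15.
Eigenvalues λ = -3, -5 with eigenvectors (1,-3), (1,-5).

y(t) = c_1e^(-3t) + c_2e^(-5t)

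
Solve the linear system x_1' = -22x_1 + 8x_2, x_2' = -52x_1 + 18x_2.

x_1(t) = -c_1e^(-2t)sin(4t) - c_1e^(-2t)cos(4t) - c_2e^(-2t)sin(4t) + c_2e^(-2t)cos(4t), x_2(t) = -2c_1e^(-2t)sin(4t) - 3c_1e^(-2t)cos(4t) - 3c_2e^(-2t)sin(4t) + 2c_2e^(-2t)cos(4t)

Coefficient matrix A = [[-22, 8], [-52, 18]].
Characteristic polynomial det(A - λI) = λ^2 + 4λ + 20 = 0.
Eigenvalues λ = -2 ± 4i (complex conjugate pair).
For λ=-2+4i: an eigenvector is (-1,-3) - i(-1,-2) = (-1 + i, -3 + 2i).
A real fundamental pair from Re and Im of e^((-2+4i)t)v: X_1 = e^(-2t)(cos(4t)·(-1,-3) + sin(4t)·(-1,-2)), X_2 = e^(-2t)(sin(4t)·(-1,-3) - cos(4t)·(-1,-2)).
General solution: c_1X_1 + c_2X_2.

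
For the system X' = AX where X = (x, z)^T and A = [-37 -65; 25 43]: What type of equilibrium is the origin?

unstable spiral

A = [[-37,-65],[25,43]]; det(A-λI) = λ^2 - 6λ + 34.
λ = 3 ± 5i: positive real part.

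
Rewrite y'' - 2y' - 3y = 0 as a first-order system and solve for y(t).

Let x_1 = y, x_2 = y'. Then x_1' = x_2 and x_2' = 3x_1 + 2x_2.
A = [[0,1],[3,2]]; det(A-λI) = λ^2 - 2λ - 3.
Eigenvalues λ = -1, 3 with eigenvectors (1,-1), (1,3).

y(t) = C_1e^(-t) + C_2e^(3t)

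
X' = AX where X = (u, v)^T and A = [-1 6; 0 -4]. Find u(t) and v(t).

u(t) = -c_1e^(-t) + 2c_2e^(-4t), v(t) = -c_2e^(-4t)

Coefficient matrix A = [[-1, 6], [0, -4]].
Characteristic polynomial det(A - λI) = λ^2 + 5λ + 4 = 0.
Eigenvalues λ = -1, -4.
For λ=-1: (A-λI) row 1 is [0, 6], so an eigenvector is (-1, 0).
For λ=-4: (A-λI) row 1 is [3, 6], so an eigenvector is (2, -1).
General solution: c_1e^(-t)(-1,0) + c_2e^(-4t)(2,-1).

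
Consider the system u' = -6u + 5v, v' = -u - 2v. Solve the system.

Coefficient matrix A = [[-6, 5], [-1, -2]].
Characteristic polynomial det(A - λI) = λ^2 + 8λ + 17 = 0.
Eigenvalues λ = -4 ± i (complex conjugate pair).
For λ=-4+i: an eigenvector is (2,1) - i(1,0) = (2 - i, 1).
A real fundamental pair from Re and Im of e^((-4+i)t)v: X_1 = e^(-4t)(cos(t)·(2,1) + sin(t)·(1,0)), X_2 = e^(-4t)(sin(t)·(2,1) - cos(t)·(1,0)).
General solution: K_1X_1 + K_2X_2.

u(t) = K_1e^(-4t)sin(t) + 2K_1e^(-4t)cos(t) + 2K_2e^(-4t)sin(t) - K_2e^(-4t)cos(t), v(t) = K_1e^(-4t)cos(t) + K_2e^(-4t)sin(t)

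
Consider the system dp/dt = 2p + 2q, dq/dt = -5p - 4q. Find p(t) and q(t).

Coefficient matrix A = [[2, 2], [-5, -4]].
Characteristic polynomial det(A - λI) = λ^2 + 2λ + 2 = 0.
Eigenvalues λ = -1 ± i (complex conjugate pair).
For λ=-1+i: an eigenvector is (-1,1) - i(-1,2) = (-1 + i, 1 - 2i).
A real fundamental pair from Re and Im of e^((-1+i)t)v: X_1 = e^(-t)(cos(t)·(-1,1) + sin(t)·(-1,2)), X_2 = e^(-t)(sin(t)·(-1,1) - cos(t)·(-1,2)).
General solution: c_1X_1 + c_2X_2.

p(t) = -c_1e^(-t)sin(t) - c_1e^(-t)cos(t) - c_2e^(-t)sin(t) + c_2e^(-t)cos(t), q(t) = 2c_1e^(-t)sin(t) + c_1e^(-t)cos(t) + c_2e^(-t)sin(t) - 2c_2e^(-t)cos(t)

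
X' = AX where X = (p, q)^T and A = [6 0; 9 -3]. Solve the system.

p(t) = -c_2e^(6t), q(t) = c_1e^(-3t) - c_2e^(6t)

Coefficient matrix A = [[6, 0], [9, -3]].
Characteristic polynomial det(A - λI) = λ^2 - 3λ - 18 = 0.
Eigenvalues λ = -3, 6.
For λ=-3: (A-λI) row 1 is [9, 0], so an eigenvector is (0, 1).
For λ=6: (A-λI) row 2 is [9, -9], so an eigenvector is (-1, -1).
General solution: c_1e^(-3t)(0,1) + c_2e^(6t)(-1,-1).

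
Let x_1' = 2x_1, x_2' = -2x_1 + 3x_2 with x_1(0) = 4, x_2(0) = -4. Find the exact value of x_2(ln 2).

A = [[2,0],[-2,3]]; eigenvalues λ = 3, 2.
Eigenvectors: (0,-1) for λ=3, (-1,-2) for λ=2.
From the initial condition, c_1 = 12, c_2 = -4.
x_2(ln 2) = (12)(2^3)(-1) + (-4)(2^2)(-2) = -64.

-64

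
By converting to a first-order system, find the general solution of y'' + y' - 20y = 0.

y(t) = c_1e^(4t) + c_2e^(-5t)

Let x_1 = y, x_2 = y'. Then x_1' = x_2 and x_2' = 20x_1 - x_2.
A = [[0,1],[20,-1]]; det(A-λI) = λ^2 + λ - 20.
Eigenvalues λ = 4, -5 with eigenvectors (1,4), (1,-5).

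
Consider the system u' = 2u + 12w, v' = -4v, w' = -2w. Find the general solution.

Coefficient matrix A = [[2, 0, 12], [0, -4, 0], [0, 0, -2]].
det(A - λI) = 0 gives eigenvalues λ = -2, -4, 2.
For λ=-2: eigenvector (-3,0,1).
For λ=-4: eigenvector (0,1,0).
For λ=2: eigenvector (1,0,0).
General solution: K_1e^(-2t)(-3,0,1) + K_2e^(-4t)(0,1,0) + K_3e^(2t)(1,0,0).

u(t) = -3K_1e^(-2t) + K_3e^(2t), v(t) = K_2e^(-4t), w(t) = K_1e^(-2t)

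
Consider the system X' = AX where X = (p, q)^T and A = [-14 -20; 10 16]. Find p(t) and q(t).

p(t) = c_1e^(6t) + 2c_2e^(-4t), q(t) = -c_1e^(6t) - c_2e^(-4t)

Coefficient matrix A = [[-14, -20], [10, 16]].
Characteristic polynomial det(A - λI) = λ^2 - 2λ - 24 = 0.
Eigenvalues λ = 6, -4.
For λ=6: (A-λI) row 1 is [-20, -20], so an eigenvector is (1, -1).
For λ=-4: (A-λI) row 1 is [-10, -20], so an eigenvector is (2, -1).
General solution: c_1e^(6t)(1,-1) + c_2e^(-4t)(2,-1).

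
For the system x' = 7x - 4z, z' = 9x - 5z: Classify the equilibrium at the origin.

A = [[7,-4],[9,-5]]; det(A-λI) = λ^2 - 2λ + 1.
repeated λ = 1 with a single eigenvector.

unstable improper node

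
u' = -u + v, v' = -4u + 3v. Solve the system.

Coefficient matrix A = [[-1, 1], [-4, 3]].
Characteristic polynomial det(A - λI) = λ^2 - 2λ + 1 = 0.
Single eigenvalue λ = 1 with algebraic multiplicity 2.
Eigenvector v = (-1,-2); generalized eigenvector w with (A-λI)w=v is (2,3).
General solution: e^(t)[c_1·v + c_2·(t·v + w)].

u(t) = -c_1e^(t) - c_2te^(t) + 2c_2e^(t), v(t) = -2c_1e^(t) - 2c_2te^(t) + 3c_2e^(t)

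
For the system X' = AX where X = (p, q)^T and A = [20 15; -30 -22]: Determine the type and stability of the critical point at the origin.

A = [[20,15],[-30,-22]]; det(A-λI) = λ^2 + 2λ + 10.
λ = -1 ± 3i: negative real part.

stable spiral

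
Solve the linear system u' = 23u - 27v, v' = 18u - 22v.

u(t) = K_1e^(-4t) - 3K_2e^(5t), v(t) = K_1e^(-4t) - 2K_2e^(5t)

Coefficient matrix A = [[23, -27], [18, -22]].
Characteristic polynomial det(A - λI) = λ^2 - λ - 20 = 0.
Eigenvalues λ = -4, 5.
For λ=-4: (A-λI) row 1 is [27, -27], so an eigenvector is (1, 1).
For λ=5: (A-λI) row 1 is [18, -27], so an eigenvector is (-3, -2).
General solution: K_1e^(-4t)(1,1) + K_2e^(5t)(-3,-2).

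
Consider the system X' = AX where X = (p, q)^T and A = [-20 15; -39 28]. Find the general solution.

Coefficient matrix A = [[-20, 15], [-39, 28]].
Characteristic polynomial det(A - λI) = λ^2 - 8λ + 25 = 0.
Eigenvalues λ = 4 ± 3i (complex conjugate pair).
For λ=4+3i: an eigenvector is (-1,-2) - i(-2,-3) = (-1 + 2i, -2 + 3i).
A real fundamental pair from Re and Im of e^((4+3i)t)v: X_1 = e^(4t)(cos(3t)·(-1,-2) + sin(3t)·(-2,-3)), X_2 = e^(4t)(sin(3t)·(-1,-2) - cos(3t)·(-2,-3)).
General solution: c_1X_1 + c_2X_2.

p(t) = -2c_1e^(4t)sin(3t) - c_1e^(4t)cos(3t) - c_2e^(4t)sin(3t) + 2c_2e^(4t)cos(3t), q(t) = -3c_1e^(4t)sin(3t) - 2c_1e^(4t)cos(3t) - 2c_2e^(4t)sin(3t) + 3c_2e^(4t)cos(3t)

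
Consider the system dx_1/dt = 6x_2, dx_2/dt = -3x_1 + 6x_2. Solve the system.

x_1(t) = -K_1e^(3t)sin(3t) + K_1e^(3t)cos(3t) + K_2e^(3t)sin(3t) + K_2e^(3t)cos(3t), x_2(t) = -K_1e^(3t)sin(3t) + K_2e^(3t)cos(3t)

Coefficient matrix A = [[0, 6], [-3, 6]].
Characteristic polynomial det(A - λI) = λ^2 - 6λ + 18 = 0.
Eigenvalues λ = 3 ± 3i (complex conjugate pair).
For λ=3+3i: an eigenvector is (1,0) - i(-1,-1) = (1 + i, 0 + i).
A real fundamental pair from Re and Im of e^((3+3i)t)v: X_1 = e^(3t)(cos(3t)·(1,0) + sin(3t)·(-1,-1)), X_2 = e^(3t)(sin(3t)·(1,0) - cos(3t)·(-1,-1)).
General solution: K_1X_1 + K_2X_2.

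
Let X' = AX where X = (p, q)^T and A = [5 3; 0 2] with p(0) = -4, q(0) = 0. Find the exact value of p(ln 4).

A = [[5,3],[0,2]]; eigenvalues λ = 5, 2.
Eigenvectors: (-1,0) for λ=5, (-1,1) for λ=2.
From the initial condition, c_1 = 4, c_2 = 0.
p(ln 4) = (4)(4^5)(-1) + (0)(4^2)(-1) = -4096.

-4096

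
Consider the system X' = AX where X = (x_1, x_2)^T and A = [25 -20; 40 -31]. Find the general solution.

Coefficient matrix A = [[25, -20], [40, -31]].
Characteristic polynomial det(A - λI) = λ^2 + 6λ + 25 = 0.
Eigenvalues λ = -3 ± 4i (complex conjugate pair).
For λ=-3+4i: an eigenvector is (-1,-1) - i(-2,-3) = (-1 + 2i, -1 + 3i).
A real fundamental pair from Re and Im of e^((-3+4i)t)v: X_1 = e^(-3t)(cos(4t)·(-1,-1) + sin(4t)·(-2,-3)), X_2 = e^(-3t)(sin(4t)·(-1,-1) - cos(4t)·(-2,-3)).
General solution: C_1X_1 + C_2X_2.

x_1(t) = -2C_1e^(-3t)sin(4t) - C_1e^(-3t)cos(4t) - C_2e^(-3t)sin(4t) + 2C_2e^(-3t)cos(4t), x_2(t) = -3C_1e^(-3t)sin(4t) - C_1e^(-3t)cos(4t) - C_2e^(-3t)sin(4t) + 3C_2e^(-3t)cos(4t)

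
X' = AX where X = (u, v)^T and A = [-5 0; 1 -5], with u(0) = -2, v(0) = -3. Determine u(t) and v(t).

Coefficient matrix A = [[-5, 0], [1, -5]].
Characteristic polynomial det(A - λI) = λ^2 + 10λ + 25 = 0.
Single eigenvalue λ = -5 with algebraic multiplicity 2.
Eigenvector v = (0,-1); generalized eigenvector w with (A-λI)w=v is (-1,-2).
General solution: e^(-5t)[c_1·v + c_2·(t·v + w)].
Applying u(0)=-2, v(0)=-3 gives c_1=-1, c_2=2.

u(t) = -2e^(-5t), v(t) = -2te^(-5t) - 3e^(-5t)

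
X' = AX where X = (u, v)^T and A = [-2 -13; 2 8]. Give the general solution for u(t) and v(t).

u(t) = -3C_1e^(3t)sin(t) - 2C_1e^(3t)cos(t) - 2C_2e^(3t)sin(t) + 3C_2e^(3t)cos(t), v(t) = C_1e^(3t)sin(t) + C_1e^(3t)cos(t) + C_2e^(3t)sin(t) - C_2e^(3t)cos(t)

Coefficient matrix A = [[-2, -13], [2, 8]].
Characteristic polynomial det(A - λI) = λ^2 - 6λ + 10 = 0.
Eigenvalues λ = 3 ± i (complex conjugate pair).
For λ=3+i: an eigenvector is (-2,1) - i(-3,1) = (-2 + 3i, 1 - i).
A real fundamental pair from Re and Im of e^((3+i)t)v: X_1 = e^(3t)(cos(t)·(-2,1) + sin(t)·(-3,1)), X_2 = e^(3t)(sin(t)·(-2,1) - cos(t)·(-3,1)).
General solution: C_1X_1 + C_2X_2.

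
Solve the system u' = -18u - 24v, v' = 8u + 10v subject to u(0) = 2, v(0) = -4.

Coefficient matrix A = [[-18, -24], [8, 10]].
Characteristic polynomial det(A - λI) = λ^2 + 8λ + 12 = 0.
Eigenvalues λ = -2, -6.
For λ=-2: (A-λI) row 1 is [-16, -24], so an eigenvector is (3, -2).
For λ=-6: (A-λI) row 1 is [-12, -24], so an eigenvector is (2, -1).
General solution: K_1e^(-2t)(3,-2) + K_2e^(-6t)(2,-1).
Applying u(0)=2, v(0)=-4 gives K_1=6, K_2=-8.

u(t) = 18e^(-2t) - 16e^(-6t), v(t) = -12e^(-2t) + 8e^(-6t)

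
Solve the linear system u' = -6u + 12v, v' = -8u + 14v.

u(t) = K_1e^(6t) + 3K_2e^(2t), v(t) = K_1e^(6t) + 2K_2e^(2t)

Coefficient matrix A = [[-6, 12], [-8, 14]].
Characteristic polynomial det(A - λI) = λ^2 - 8λ + 12 = 0.
Eigenvalues λ = 6, 2.
For λ=6: (A-λI) row 1 is [-12, 12], so an eigenvector is (1, 1).
For λ=2: (A-λI) row 1 is [-8, 12], so an eigenvector is (3, 2).
General solution: K_1e^(6t)(1,1) + K_2e^(2t)(3,2).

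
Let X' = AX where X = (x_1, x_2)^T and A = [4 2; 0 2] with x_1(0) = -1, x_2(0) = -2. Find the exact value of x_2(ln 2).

A = [[4,2],[0,2]]; eigenvalues λ = 4, 2.
Eigenvectors: (-1,0) for λ=4, (1,-1) for λ=2.
From the initial condition, c_1 = 3, c_2 = 2.
x_2(ln 2) = (3)(2^4)(0) + (2)(2^2)(-1) = -8.

-8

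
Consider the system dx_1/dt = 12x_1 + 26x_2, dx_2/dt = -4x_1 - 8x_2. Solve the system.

x_1(t) = 3C_1e^(2t)sin(2t) - 2C_1e^(2t)cos(2t) - 2C_2e^(2t)sin(2t) - 3C_2e^(2t)cos(2t), x_2(t) = -C_1e^(2t)sin(2t) + C_1e^(2t)cos(2t) + C_2e^(2t)sin(2t) + C_2e^(2t)cos(2t)

Coefficient matrix A = [[12, 26], [-4, -8]].
Characteristic polynomial det(A - λI) = λ^2 - 4λ + 8 = 0.
Eigenvalues λ = 2 ± 2i (complex conjugate pair).
For λ=2+2i: an eigenvector is (-2,1) - i(3,-1) = (-2 - 3i, 1 + i).
A real fundamental pair from Re and Im of e^((2+2i)t)v: X_1 = e^(2t)(cos(2t)·(-2,1) + sin(2t)·(3,-1)), X_2 = e^(2t)(sin(2t)·(-2,1) - cos(2t)·(3,-1)).
General solution: C_1X_1 + C_2X_2.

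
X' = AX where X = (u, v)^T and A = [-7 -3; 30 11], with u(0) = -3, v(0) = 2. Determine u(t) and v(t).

Coefficient matrix A = [[-7, -3], [30, 11]].
Characteristic polynomial det(A - λI) = λ^2 - 4λ + 13 = 0.
Eigenvalues λ = 2 ± 3i (complex conjugate pair).
For λ=2+3i: an eigenvector is (0,-1) - i(1,-3) = (0 - i, -1 + 3i).
A real fundamental pair from Re and Im of e^((2+3i)t)v: X_1 = e^(2t)(cos(3t)·(0,-1) + sin(3t)·(1,-3)), X_2 = e^(2t)(sin(3t)·(0,-1) - cos(3t)·(1,-3)).
General solution: C_1X_1 + C_2X_2.
Applying u(0)=-3, v(0)=2 gives C_1=7, C_2=3.

u(t) = 7e^(2t)sin(3t) - 3e^(2t)cos(3t), v(t) = -24e^(2t)sin(3t) + 2e^(2t)cos(3t)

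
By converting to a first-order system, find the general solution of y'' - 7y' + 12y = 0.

y(t) = C_1e^(3t) + C_2e^(4t)

Let x_1 = y, x_2 = y'. Then x_1' = x_2 and x_2' = -12x_1 + 7x_2.
A = [[0,1],[-12,7]]; det(A-λI) = λ^2 - 7λ + 12.
Eigenvalues λ = 3, 4 with eigenvectors (1,3), (1,4).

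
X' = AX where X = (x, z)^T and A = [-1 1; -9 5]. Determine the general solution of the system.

Coefficient matrix A = [[-1, 1], [-9, 5]].
Characteristic polynomial det(A - λI) = λ^2 - 4λ + 4 = 0.
Single eigenvalue λ = 2 with algebraic multiplicity 2.
Eigenvector v = (-1,-3); generalized eigenvector w with (A-λI)w=v is (0,-1).
General solution: e^(2t)[K_1·v + K_2·(t·v + w)].

x(t) = -K_1e^(2t) - K_2te^(2t), z(t) = -3K_1e^(2t) - 3K_2te^(2t) - K_2e^(2t)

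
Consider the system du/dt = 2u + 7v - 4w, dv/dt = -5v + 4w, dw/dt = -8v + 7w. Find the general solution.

Coefficient matrix A = [[2, 7, -4], [0, -5, 4], [0, -8, 7]].
det(A - λI) = 0 gives eigenvalues λ = 2, 3, -1.
For λ=2: eigenvector (1,0,0).
For λ=3: eigenvector (1,-1,-2).
For λ=-1: eigenvector (-1,1,1).
General solution: C_1e^(2t)(1,0,0) + C_2e^(3t)(1,-1,-2) + C_3e^(-t)(-1,1,1).

u(t) = C_1e^(2t) + C_2e^(3t) - C_3e^(-t), v(t) = -C_2e^(3t) + C_3e^(-t), w(t) = -2C_2e^(3t) + C_3e^(-t)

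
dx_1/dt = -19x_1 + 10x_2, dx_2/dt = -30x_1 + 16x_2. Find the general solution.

Coefficient matrix A = [[-19, 10], [-30, 16]].
Characteristic polynomial det(A - λI) = λ^2 + 3λ - 4 = 0.
Eigenvalues λ = -4, 1.
For λ=-4: (A-λI) row 1 is [-15, 10], so an eigenvector is (2, 3).
For λ=1: (A-λI) row 1 is [-20, 10], so an eigenvector is (-1, -2).
General solution: c_1e^(-4t)(2,3) + c_2e^(t)(-1,-2).

x_1(t) = 2c_1e^(-4t) - c_2e^(t), x_2(t) = 3c_1e^(-4t) - 2c_2e^(t)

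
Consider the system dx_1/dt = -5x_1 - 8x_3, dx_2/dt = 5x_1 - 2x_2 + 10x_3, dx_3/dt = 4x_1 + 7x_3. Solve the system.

x_1(t) = 2K_1e^(-t) - K_3e^(3t), x_2(t) = K_2e^(-2t) + K_3e^(3t), x_3(t) = -K_1e^(-t) + K_3e^(3t)

Coefficient matrix A = [[-5, 0, -8], [5, -2, 10], [4, 0, 7]].
det(A - λI) = 0 gives eigenvalues λ = -1, -2, 3.
For λ=-1: eigenvector (2,0,-1).
For λ=-2: eigenvector (0,1,0).
For λ=3: eigenvector (-1,1,1).
General solution: K_1e^(-t)(2,0,-1) + K_2e^(-2t)(0,1,0) + K_3e^(3t)(-1,1,1).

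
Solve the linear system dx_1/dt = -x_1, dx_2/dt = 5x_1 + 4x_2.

x_1(t) = -C_1e^(-t), x_2(t) = C_1e^(-t) - C_2e^(4t)

Coefficient matrix A = [[-1, 0], [5, 4]].
Characteristic polynomial det(A - λI) = λ^2 - 3λ - 4 = 0.
Eigenvalues λ = -1, 4.
For λ=-1: (A-λI) row 2 is [5, 5], so an eigenvector is (-1, 1).
For λ=4: (A-λI) row 1 is [-5, 0], so an eigenvector is (0, -1).
General solution: C_1e^(-t)(-1,1) + C_2e^(4t)(0,-1).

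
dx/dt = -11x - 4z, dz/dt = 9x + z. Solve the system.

Coefficient matrix A = [[-11, -4], [9, 1]].
Characteristic polynomial det(A - λI) = λ^2 + 10λ + 25 = 0.
Single eigenvalue λ = -5 with algebraic multiplicity 2.
Eigenvector v = (-2,3); generalized eigenvector w with (A-λI)w=v is (-1,2).
General solution: e^(-5t)[c_1·v + c_2·(t·v + w)].

x(t) = -2c_1e^(-5t) - 2c_2te^(-5t) - c_2e^(-5t), z(t) = 3c_1e^(-5t) + 3c_2te^(-5t) + 2c_2e^(-5t)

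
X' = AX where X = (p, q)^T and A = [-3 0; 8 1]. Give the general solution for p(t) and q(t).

Coefficient matrix A = [[-3, 0], [8, 1]].
Characteristic polynomial det(A - λI) = λ^2 + 2λ - 3 = 0.
Eigenvalues λ = -3, 1.
For λ=-3: (A-λI) row 2 is [8, 4], so an eigenvector is (-1, 2).
For λ=1: (A-λI) row 1 is [-4, 0], so an eigenvector is (0, 1).
General solution: C_1e^(-3t)(-1,2) + C_2e^(t)(0,1).

p(t) = -C_1e^(-3t), q(t) = 2C_1e^(-3t) + C_2e^(t)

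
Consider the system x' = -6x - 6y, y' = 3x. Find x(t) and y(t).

x(t) = c_1e^(-3t)sin(3t) - c_1e^(-3t)cos(3t) - c_2e^(-3t)sin(3t) - c_2e^(-3t)cos(3t), y(t) = -c_1e^(-3t)sin(3t) + c_2e^(-3t)cos(3t)

Coefficient matrix A = [[-6, -6], [3, 0]].
Characteristic polynomial det(A - λI) = λ^2 + 6λ + 18 = 0.
Eigenvalues λ = -3 ± 3i (complex conjugate pair).
For λ=-3+3i: an eigenvector is (-1,0) - i(1,-1) = (-1 - i, 0 + i).
A real fundamental pair from Re and Im of e^((-3+3i)t)v: X_1 = e^(-3t)(cos(3t)·(-1,0) + sin(3t)·(1,-1)), X_2 = e^(-3t)(sin(3t)·(-1,0) - cos(3t)·(1,-1)).
General solution: c_1X_1 + c_2X_2.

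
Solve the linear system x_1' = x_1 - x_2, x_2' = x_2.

x_1(t) = -c_1e^(t) - c_2te^(t) - c_2e^(t), x_2(t) = c_2e^(t)

Coefficient matrix A = [[1, -1], [0, 1]].
Characteristic polynomial det(A - λI) = λ^2 - 2λ + 1 = 0.
Single eigenvalue λ = 1 with algebraic multiplicity 2.
Eigenvector v = (-1,0); generalized eigenvector w with (A-λI)w=v is (-1,1).
General solution: e^(t)[c_1·v + c_2·(t·v + w)].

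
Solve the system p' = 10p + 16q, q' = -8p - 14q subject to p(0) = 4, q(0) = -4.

Coefficient matrix A = [[10, 16], [-8, -14]].
Characteristic polynomial det(A - λI) = λ^2 + 4λ - 12 = 0.
Eigenvalues λ = 2, -6.
For λ=2: (A-λI) row 1 is [8, 16], so an eigenvector is (-2, 1).
For λ=-6: (A-λI) row 1 is [16, 16], so an eigenvector is (-1, 1).
General solution: K_1e^(2t)(-2,1) + K_2e^(-6t)(-1,1).
Applying p(0)=4, q(0)=-4 gives K_1=0, K_2=-4.

p(t) = 4e^(-6t), q(t) = -4e^(-6t)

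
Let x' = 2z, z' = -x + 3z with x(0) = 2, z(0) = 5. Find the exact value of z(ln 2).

A = [[0,2],[-1,3]]; eigenvalues λ = 1, 2.
Eigenvectors: (2,1) for λ=1, (1,1) for λ=2.
From the initial condition, c_1 = -3, c_2 = 8.
z(ln 2) = (-3)(2^1)(1) + (8)(2^2)(1) = 26.

26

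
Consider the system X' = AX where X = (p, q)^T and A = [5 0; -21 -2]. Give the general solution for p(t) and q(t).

Coefficient matrix A = [[5, 0], [-21, -2]].
Characteristic polynomial det(A - λI) = λ^2 - 3λ - 10 = 0.
Eigenvalues λ = -2, 5.
For λ=-2: (A-λI) row 1 is [7, 0], so an eigenvector is (0, 1).
For λ=5: (A-λI) row 2 is [-21, -7], so an eigenvector is (-1, 3).
General solution: K_1e^(-2t)(0,1) + K_2e^(5t)(-1,3).

p(t) = -K_2e^(5t), q(t) = K_1e^(-2t) + 3K_2e^(5t)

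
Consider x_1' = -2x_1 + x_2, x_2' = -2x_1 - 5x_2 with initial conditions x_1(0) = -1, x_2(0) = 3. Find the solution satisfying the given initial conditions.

x_1(t) = e^(-3t) - 2e^(-4t), x_2(t) = -e^(-3t) + 4e^(-4t)

Coefficient matrix A = [[-2, 1], [-2, -5]].
Characteristic polynomial det(A - λI) = λ^2 + 7λ + 12 = 0.
Eigenvalues λ = -4, -3.
For λ=-4: (A-λI) row 1 is [2, 1], so an eigenvector is (-1, 2).
For λ=-3: (A-λI) row 1 is [1, 1], so an eigenvector is (-1, 1).
General solution: K_1e^(-4t)(-1,2) + K_2e^(-3t)(-1,1).
Applying x_1(0)=-1, x_2(0)=3 gives K_1=2, K_2=-1.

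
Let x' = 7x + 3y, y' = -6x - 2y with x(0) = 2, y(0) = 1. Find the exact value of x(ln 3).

A = [[7,3],[-6,-2]]; eigenvalues λ = 1, 4.
Eigenvectors: (-1,2) for λ=1, (1,-1) for λ=4.
From the initial condition, c_1 = 3, c_2 = 5.
x(ln 3) = (3)(3^1)(-1) + (5)(3^4)(1) = 396.

396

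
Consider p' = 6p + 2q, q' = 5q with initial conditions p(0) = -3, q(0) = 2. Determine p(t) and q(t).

p(t) = e^(6t) - 4e^(5t), q(t) = 2e^(5t)

Coefficient matrix A = [[6, 2], [0, 5]].
Characteristic polynomial det(A - λI) = λ^2 - 11λ + 30 = 0.
Eigenvalues λ = 5, 6.
For λ=5: (A-λI) row 1 is [1, 2], so an eigenvector is (2, -1).
For λ=6: (A-λI) row 1 is [0, 2], so an eigenvector is (1, 0).
General solution: C_1e^(5t)(2,-1) + C_2e^(6t)(1,0).
Applying p(0)=-3, q(0)=2 gives C_1=-2, C_2=1.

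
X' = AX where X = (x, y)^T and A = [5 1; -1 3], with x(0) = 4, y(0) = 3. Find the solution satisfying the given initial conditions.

x(t) = 7te^(4t) + 4e^(4t), y(t) = -7te^(4t) + 3e^(4t)

Coefficient matrix A = [[5, 1], [-1, 3]].
Characteristic polynomial det(A - λI) = λ^2 - 8λ + 16 = 0.
Single eigenvalue λ = 4 with algebraic multiplicity 2.
Eigenvector v = (-1,1); generalized eigenvector w with (A-λI)w=v is (1,-2).
General solution: e^(4t)[C_1·v + C_2·(t·v + w)].
Applying x(0)=4, y(0)=3 gives C_1=-11, C_2=-7.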